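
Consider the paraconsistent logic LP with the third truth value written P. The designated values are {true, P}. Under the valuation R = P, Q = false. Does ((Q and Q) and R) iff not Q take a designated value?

No

Q and Q = false and false = false
(Q and Q) and R = false and P = false
not Q = not false = true
((Q and Q) and R) iff not Q = false iff true = false
false ∉ {true, P}.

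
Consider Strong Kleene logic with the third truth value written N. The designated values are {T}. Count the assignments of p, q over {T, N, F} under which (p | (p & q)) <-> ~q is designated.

2

Designated under: (p=T, q=F); (p=F, q=T).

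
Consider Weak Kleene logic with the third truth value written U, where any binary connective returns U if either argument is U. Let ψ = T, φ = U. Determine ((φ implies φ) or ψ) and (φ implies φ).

φ implies φ = U implies U = U  [any arg is the third value ⇒ result is the third value]
(φ implies φ) or ψ = U or T = U
φ implies φ = U implies U = U
((φ implies φ) or ψ) and (φ implies φ) = U and U = U

U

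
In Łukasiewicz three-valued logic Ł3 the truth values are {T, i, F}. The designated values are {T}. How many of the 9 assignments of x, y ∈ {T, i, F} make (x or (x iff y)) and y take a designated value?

Designated under: (x=T, y=T).

1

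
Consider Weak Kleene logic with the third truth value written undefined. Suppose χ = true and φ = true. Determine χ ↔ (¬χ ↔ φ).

¬χ = ¬true = false
¬χ ↔ φ = false ↔ true = false
χ ↔ (¬χ ↔ φ) = true ↔ false = false

false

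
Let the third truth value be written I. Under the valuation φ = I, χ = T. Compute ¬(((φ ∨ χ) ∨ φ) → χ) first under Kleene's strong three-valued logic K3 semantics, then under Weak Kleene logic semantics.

In Kleene's strong three-valued logic K3: φ ∨ χ = I ∨ T = T
(φ ∨ χ) ∨ φ = T ∨ I = T
((φ ∨ χ) ∨ φ) → χ = T → T = T
¬(((φ ∨ χ) ∨ φ) → χ) = ¬T = F
In Weak Kleene logic: φ ∨ χ = I ∨ T = I
(φ ∨ χ) ∨ φ = I ∨ I = I
((φ ∨ χ) ∨ φ) → χ = I → T = I  [any arg is the third value ⇒ result is the third value]
¬(((φ ∨ χ) ∨ φ) → χ) = ¬I = I
They differ because Kleene's strong three-valued logic K3 and Weak Kleene logic treat I differently under the binary connectives.

F; I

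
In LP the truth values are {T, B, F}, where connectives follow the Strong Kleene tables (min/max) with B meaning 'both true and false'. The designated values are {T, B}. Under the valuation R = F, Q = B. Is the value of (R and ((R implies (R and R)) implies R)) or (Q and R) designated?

No

R and R = F and F = F
R implies (R and R) = F implies F = T
(R implies (R and R)) implies R = T implies F = F
R and ((R implies (R and R)) implies R) = F and F = F
Q and R = B and F = F
(R and ((R implies (R and R)) implies R)) or (Q and R) = F or F = F
F ∉ {T, B}.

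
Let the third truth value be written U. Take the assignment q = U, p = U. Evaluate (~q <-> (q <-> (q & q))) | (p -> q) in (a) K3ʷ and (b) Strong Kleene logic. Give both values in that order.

In K3ʷ: ~q = ~U = U
q & q = U & U = U
q <-> (q & q) = U <-> U = U
~q <-> (q <-> (q & q)) = U <-> U = U
p -> q = U -> U = U  [any arg is the third value ⇒ result is the third value]
(~q <-> (q <-> (q & q))) | (p -> q) = U | U = U
In Strong Kleene logic: ~q = ~U = U
q & q = U & U = U
q <-> (q & q) = U <-> U = U
~q <-> (q <-> (q & q)) = U <-> U = U
p -> q = U -> U = U
(~q <-> (q <-> (q & q))) | (p -> q) = U | U = U

U; U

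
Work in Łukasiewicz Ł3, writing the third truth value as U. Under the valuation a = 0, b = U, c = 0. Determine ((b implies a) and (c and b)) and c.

b implies a = U implies 0 = U  [min(1, 1−½+0)]
c and b = 0 and U = 0
(b implies a) and (c and b) = U and 0 = 0
((b implies a) and (c and b)) and c = 0 and 0 = 0

0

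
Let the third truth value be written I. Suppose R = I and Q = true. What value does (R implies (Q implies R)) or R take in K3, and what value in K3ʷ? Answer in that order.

I; I

In K3: Q implies R = true implies I = I  [not true or I]
R implies (Q implies R) = I implies I = I
(R implies (Q implies R)) or R = I or I = I
In K3ʷ: Q implies R = true implies I = I
R implies (Q implies R) = I implies I = I
(R implies (Q implies R)) or R = I or I = I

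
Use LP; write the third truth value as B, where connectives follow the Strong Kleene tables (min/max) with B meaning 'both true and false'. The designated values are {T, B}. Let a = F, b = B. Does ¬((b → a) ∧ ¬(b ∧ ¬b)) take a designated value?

Yes

b → a = B → F = B  [¬B ∨ F]
¬b = ¬B = B
b ∧ ¬b = B ∧ B = B
¬(b ∧ ¬b) = ¬B = B
(b → a) ∧ ¬(b ∧ ¬b) = B ∧ B = B
¬((b → a) ∧ ¬(b ∧ ¬b)) = ¬B = B
B ∈ {T, B}.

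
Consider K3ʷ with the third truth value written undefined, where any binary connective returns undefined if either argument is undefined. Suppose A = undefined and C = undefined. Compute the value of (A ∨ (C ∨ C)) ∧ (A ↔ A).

C ∨ C = undefined ∨ undefined = undefined
A ∨ (C ∨ C) = undefined ∨ undefined = undefined
A ↔ A = undefined ↔ undefined = undefined
(A ∨ (C ∨ C)) ∧ (A ↔ A) = undefined ∧ undefined = undefined

undefined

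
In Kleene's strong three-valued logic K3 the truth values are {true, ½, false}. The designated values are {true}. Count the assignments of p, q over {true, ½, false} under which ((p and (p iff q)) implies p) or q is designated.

Of the 9 assignments, 7 give a value in {true}.

7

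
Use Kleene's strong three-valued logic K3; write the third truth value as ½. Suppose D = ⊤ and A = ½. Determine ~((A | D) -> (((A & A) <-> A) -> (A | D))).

A | D = ½ | ⊤ = ⊤
A & A = ½ & ½ = ½
(A & A) <-> A = ½ <-> ½ = ½
A | D = ½ | ⊤ = ⊤
((A & A) <-> A) -> (A | D) = ½ -> ⊤ = ⊤
(A | D) -> (((A & A) <-> A) -> (A | D)) = ⊤ -> ⊤ = ⊤
~((A | D) -> (((A & A) <-> A) -> (A | D))) = ~⊤ = ⊥

⊥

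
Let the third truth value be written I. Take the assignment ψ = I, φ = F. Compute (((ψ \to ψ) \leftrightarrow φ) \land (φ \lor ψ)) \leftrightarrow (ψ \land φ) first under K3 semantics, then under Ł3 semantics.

In K3: ψ \to ψ = I \to I = I  [\lnot I \lor I]
(ψ \to ψ) \leftrightarrow φ = I \leftrightarrow F = I
φ \lor ψ = F \lor I = I
((ψ \to ψ) \leftrightarrow φ) \land (φ \lor ψ) = I \land I = I
ψ \land φ = I \land F = F
(((ψ \to ψ) \leftrightarrow φ) \land (φ \lor ψ)) \leftrightarrow (ψ \land φ) = I \leftrightarrow F = I
In Ł3: ψ \to ψ = I \to I = T  [min(1, 1−½+½)]
(ψ \to ψ) \leftrightarrow φ = T \leftrightarrow F = F
φ \lor ψ = F \lor I = I
((ψ \to ψ) \leftrightarrow φ) \land (φ \lor ψ) = F \land I = F
ψ \land φ = I \land F = F
(((ψ \to ψ) \leftrightarrow φ) \land (φ \lor ψ)) \leftrightarrow (ψ \land φ) = F \leftrightarrow F = T
They differ because K3 and Ł3 treat I differently under implication.

I; T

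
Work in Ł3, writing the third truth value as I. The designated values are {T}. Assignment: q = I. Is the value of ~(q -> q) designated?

No

q -> q = I -> I = T
~(q -> q) = ~T = F
F ∉ {T}.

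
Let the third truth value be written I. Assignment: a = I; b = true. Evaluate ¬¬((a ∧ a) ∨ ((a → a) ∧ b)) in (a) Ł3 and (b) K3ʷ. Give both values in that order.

true; I

In Ł3: a ∧ a = I ∧ I = I
a → a = I → I = true  [min(1, 1−½+½)]
(a → a) ∧ b = true ∧ true = true
(a ∧ a) ∨ ((a → a) ∧ b) = I ∨ true = true
¬((a ∧ a) ∨ ((a → a) ∧ b)) = ¬true = false
¬¬((a ∧ a) ∨ ((a → a) ∧ b)) = ¬false = true
In K3ʷ: a ∧ a = I ∧ I = I
a → a = I → I = I  [any arg is the third value ⇒ result is the third value]
(a → a) ∧ b = I ∧ true = I
(a ∧ a) ∨ ((a → a) ∧ b) = I ∨ I = I
¬((a ∧ a) ∨ ((a → a) ∧ b)) = ¬I = I
¬¬((a ∧ a) ∨ ((a → a) ∧ b)) = ¬I = I
They differ because Ł3 and K3ʷ treat I differently under the binary connectives.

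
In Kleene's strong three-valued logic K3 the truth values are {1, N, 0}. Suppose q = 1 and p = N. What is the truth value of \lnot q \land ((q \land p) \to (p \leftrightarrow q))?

\lnot q = \lnot 1 = 0
q \land p = 1 \land N = N
p \leftrightarrow q = N \leftrightarrow 1 = N
(q \land p) \to (p \leftrightarrow q) = N \to N = N  [\lnot N \lor N]
\lnot q \land ((q \land p) \to (p \leftrightarrow q)) = 0 \land N = 0

0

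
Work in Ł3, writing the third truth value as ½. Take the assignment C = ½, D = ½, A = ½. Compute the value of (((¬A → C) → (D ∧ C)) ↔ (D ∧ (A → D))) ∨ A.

True

¬A = ¬½ = ½
¬A → C = ½ → ½ = True
D ∧ C = ½ ∧ ½ = ½
(¬A → C) → (D ∧ C) = True → ½ = ½
A → D = ½ → ½ = True
D ∧ (A → D) = ½ ∧ True = ½
((¬A → C) → (D ∧ C)) ↔ (D ∧ (A → D)) = ½ ↔ ½ = True
(((¬A → C) → (D ∧ C)) ↔ (D ∧ (A → D))) ∨ A = True ∨ ½ = True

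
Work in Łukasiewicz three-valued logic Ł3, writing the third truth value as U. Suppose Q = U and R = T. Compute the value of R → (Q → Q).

T

Q → Q = U → U = T  [min(1, 1−½+½)]
R → (Q → Q) = T → T = T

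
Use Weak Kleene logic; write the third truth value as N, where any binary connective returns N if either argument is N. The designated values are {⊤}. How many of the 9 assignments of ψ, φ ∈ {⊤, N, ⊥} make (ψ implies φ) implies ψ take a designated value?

Designated under: (ψ=⊤, φ=⊤); (ψ=⊤, φ=⊥).

2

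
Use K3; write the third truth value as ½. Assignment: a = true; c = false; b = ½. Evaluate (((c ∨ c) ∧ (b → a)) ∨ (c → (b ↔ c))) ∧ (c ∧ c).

false

c ∨ c = false ∨ false = false
b → a = ½ → true = true  [¬½ ∨ true]
(c ∨ c) ∧ (b → a) = false ∧ true = false
b ↔ c = ½ ↔ false = ½
c → (b ↔ c) = false → ½ = true
((c ∨ c) ∧ (b → a)) ∨ (c → (b ↔ c)) = false ∨ true = true
c ∧ c = false ∧ false = false
(((c ∨ c) ∧ (b → a)) ∨ (c → (b ↔ c))) ∧ (c ∧ c) = true ∧ false = false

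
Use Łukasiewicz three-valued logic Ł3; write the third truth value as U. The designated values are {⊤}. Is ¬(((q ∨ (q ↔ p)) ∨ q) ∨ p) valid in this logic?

No

Countermodel: q=⊤, p=⊤ gives ⊥, which is not designated.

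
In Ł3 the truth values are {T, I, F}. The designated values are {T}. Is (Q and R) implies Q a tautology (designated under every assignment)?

Every assignment of Q, R over {T, I, F} gives a value in {T}.
In particular, with Q=I, R=I: (Q and R) implies Q = T.

Yes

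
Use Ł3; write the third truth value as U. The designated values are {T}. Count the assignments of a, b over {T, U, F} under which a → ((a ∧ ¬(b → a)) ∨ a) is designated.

9

Of the 9 assignments, 9 give a value in {T}.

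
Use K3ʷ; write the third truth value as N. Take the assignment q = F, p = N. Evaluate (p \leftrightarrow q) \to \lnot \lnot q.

p \leftrightarrow q = N \leftrightarrow F = N
\lnot q = \lnot F = T
\lnot \lnot q = \lnot T = F
(p \leftrightarrow q) \to \lnot \lnot q = N \to F = N  [any arg is the third value ⇒ result is the third value]

N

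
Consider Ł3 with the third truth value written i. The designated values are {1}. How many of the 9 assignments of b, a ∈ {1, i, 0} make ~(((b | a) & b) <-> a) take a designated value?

2

Designated under: (b=1, a=0); (b=0, a=1).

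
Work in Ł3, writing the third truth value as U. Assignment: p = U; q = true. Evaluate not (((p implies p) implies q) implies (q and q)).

p implies p = U implies U = true  [min(1, 1−½+½)]
(p implies p) implies q = true implies true = true
q and q = true and true = true
((p implies p) implies q) implies (q and q) = true implies true = true
not (((p implies p) implies q) implies (q and q)) = not true = false

false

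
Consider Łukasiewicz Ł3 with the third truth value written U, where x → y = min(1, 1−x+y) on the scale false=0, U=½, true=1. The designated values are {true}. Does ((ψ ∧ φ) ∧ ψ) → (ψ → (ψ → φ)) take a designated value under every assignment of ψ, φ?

Yes

Every assignment of ψ, φ over {true, U, false} gives a value in {true}.
In particular, with ψ=U, φ=U: ((ψ ∧ φ) ∧ ψ) → (ψ → (ψ → φ)) = true.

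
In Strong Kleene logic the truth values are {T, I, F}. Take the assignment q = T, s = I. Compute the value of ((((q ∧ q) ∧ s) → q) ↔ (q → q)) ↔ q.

q ∧ q = T ∧ T = T
(q ∧ q) ∧ s = T ∧ I = I
((q ∧ q) ∧ s) → q = I → T = T
q → q = T → T = T
(((q ∧ q) ∧ s) → q) ↔ (q → q) = T ↔ T = T
((((q ∧ q) ∧ s) → q) ↔ (q → q)) ↔ q = T ↔ T = T

T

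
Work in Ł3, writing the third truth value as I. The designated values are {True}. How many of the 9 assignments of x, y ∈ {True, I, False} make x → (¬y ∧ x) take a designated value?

Of the 9 assignments, 6 give a value in {True}.

6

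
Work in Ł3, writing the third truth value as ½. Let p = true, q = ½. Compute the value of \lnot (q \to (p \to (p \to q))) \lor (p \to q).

p \to q = true \to ½ = ½
p \to (p \to q) = true \to ½ = ½
q \to (p \to (p \to q)) = ½ \to ½ = true
\lnot (q \to (p \to (p \to q))) = \lnot true = false
p \to q = true \to ½ = ½
\lnot (q \to (p \to (p \to q))) \lor (p \to q) = false \lor ½ = ½

½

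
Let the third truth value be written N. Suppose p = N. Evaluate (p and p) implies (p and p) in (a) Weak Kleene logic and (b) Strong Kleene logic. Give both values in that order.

N; N

In Weak Kleene logic: p and p = N and N = N
p and p = N and N = N
(p and p) implies (p and p) = N implies N = N
In Strong Kleene logic: p and p = N and N = N
p and p = N and N = N
(p and p) implies (p and p) = N implies N = N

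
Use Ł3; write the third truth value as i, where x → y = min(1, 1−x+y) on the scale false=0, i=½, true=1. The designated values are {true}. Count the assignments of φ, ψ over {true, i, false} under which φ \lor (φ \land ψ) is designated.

Designated under: (φ=true, ψ=true); (φ=true, ψ=i); (φ=true, ψ=false).

3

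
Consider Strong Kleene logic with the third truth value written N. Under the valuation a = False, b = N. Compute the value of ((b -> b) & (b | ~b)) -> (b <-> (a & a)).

N

b -> b = N -> N = N  [~N | N]
~b = ~N = N
b | ~b = N | N = N
(b -> b) & (b | ~b) = N & N = N
a & a = False & False = False
b <-> (a & a) = N <-> False = N
((b -> b) & (b | ~b)) -> (b <-> (a & a)) = N -> N = N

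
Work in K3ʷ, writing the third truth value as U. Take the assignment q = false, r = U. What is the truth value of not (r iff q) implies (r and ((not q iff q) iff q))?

r iff q = U iff false = U
not (r iff q) = not U = U
not q = not false = true
not q iff q = true iff false = false
(not q iff q) iff q = false iff false = true
r and ((not q iff q) iff q) = U and true = U
not (r iff q) implies (r and ((not q iff q) iff q)) = U implies U = U  [any arg is the third value ⇒ result is the third value]

U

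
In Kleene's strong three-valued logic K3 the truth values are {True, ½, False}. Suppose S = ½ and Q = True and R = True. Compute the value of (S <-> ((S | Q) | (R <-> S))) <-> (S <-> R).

S | Q = ½ | True = True
R <-> S = True <-> ½ = ½
(S | Q) | (R <-> S) = True | ½ = True
S <-> ((S | Q) | (R <-> S)) = ½ <-> True = ½
S <-> R = ½ <-> True = ½
(S <-> ((S | Q) | (R <-> S))) <-> (S <-> R) = ½ <-> ½ = ½

½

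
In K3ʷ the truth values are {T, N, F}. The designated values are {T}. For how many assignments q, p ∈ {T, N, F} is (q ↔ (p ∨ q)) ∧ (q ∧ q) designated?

2

Designated under: (q=T, p=T); (q=T, p=F).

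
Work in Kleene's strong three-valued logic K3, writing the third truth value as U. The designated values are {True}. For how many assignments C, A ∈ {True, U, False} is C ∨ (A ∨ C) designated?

Of the 9 assignments, 5 give a value in {True}.

5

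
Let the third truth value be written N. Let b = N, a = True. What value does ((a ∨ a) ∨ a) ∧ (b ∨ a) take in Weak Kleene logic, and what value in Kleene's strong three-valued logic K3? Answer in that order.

In Weak Kleene logic: a ∨ a = True ∨ True = True
(a ∨ a) ∨ a = True ∨ True = True
b ∨ a = N ∨ True = N
((a ∨ a) ∨ a) ∧ (b ∨ a) = True ∧ N = N
In Kleene's strong three-valued logic K3: a ∨ a = True ∨ True = True
(a ∨ a) ∨ a = True ∨ True = True
b ∨ a = N ∨ True = True
((a ∨ a) ∨ a) ∧ (b ∨ a) = True ∧ True = True
They differ because Weak Kleene logic and Kleene's strong three-valued logic K3 treat N differently under the binary connectives.

N; True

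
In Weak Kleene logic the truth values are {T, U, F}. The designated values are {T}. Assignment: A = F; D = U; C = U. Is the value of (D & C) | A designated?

No

D & C = U & U = U
(D & C) | A = U | F = U
U ∉ {T}.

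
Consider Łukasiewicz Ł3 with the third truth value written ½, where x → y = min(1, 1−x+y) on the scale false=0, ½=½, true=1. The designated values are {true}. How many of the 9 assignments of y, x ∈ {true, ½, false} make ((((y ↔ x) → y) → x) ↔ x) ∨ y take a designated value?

Of the 9 assignments, 6 give a value in {true}.

6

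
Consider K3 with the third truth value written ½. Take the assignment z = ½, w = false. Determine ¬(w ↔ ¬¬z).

¬z = ¬½ = ½
¬¬z = ¬½ = ½
w ↔ ¬¬z = false ↔ ½ = ½
¬(w ↔ ¬¬z) = ¬½ = ½

½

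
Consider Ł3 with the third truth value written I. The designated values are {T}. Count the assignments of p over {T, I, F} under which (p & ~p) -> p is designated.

p=T: T ✓
p=I: T ✓
p=F: T ✓

3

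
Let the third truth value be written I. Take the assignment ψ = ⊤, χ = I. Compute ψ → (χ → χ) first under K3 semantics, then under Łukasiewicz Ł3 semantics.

I; ⊤

In K3: χ → χ = I → I = I
ψ → (χ → χ) = ⊤ → I = I
In Łukasiewicz Ł3: χ → χ = I → I = ⊤
ψ → (χ → χ) = ⊤ → ⊤ = ⊤
They differ because K3 and Łukasiewicz Ł3 treat I differently under implication.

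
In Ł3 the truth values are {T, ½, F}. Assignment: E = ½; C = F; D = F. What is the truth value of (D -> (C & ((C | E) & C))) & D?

C | E = F | ½ = ½
(C | E) & C = ½ & F = F
C & ((C | E) & C) = F & F = F
D -> (C & ((C | E) & C)) = F -> F = T
(D -> (C & ((C | E) & C))) & D = T & F = F

F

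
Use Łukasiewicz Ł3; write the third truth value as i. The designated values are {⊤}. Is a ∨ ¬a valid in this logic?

No

Countermodel: a=i gives i, which is not designated.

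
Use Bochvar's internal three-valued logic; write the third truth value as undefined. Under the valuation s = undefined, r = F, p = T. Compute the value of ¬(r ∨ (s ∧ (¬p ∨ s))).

undefined

¬p = ¬T = F
¬p ∨ s = F ∨ undefined = undefined
s ∧ (¬p ∨ s) = undefined ∧ undefined = undefined
r ∨ (s ∧ (¬p ∨ s)) = F ∨ undefined = undefined
¬(r ∨ (s ∧ (¬p ∨ s))) = ¬undefined = undefined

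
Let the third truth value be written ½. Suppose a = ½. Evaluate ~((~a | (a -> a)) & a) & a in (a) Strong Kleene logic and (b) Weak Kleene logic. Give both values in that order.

In Strong Kleene logic: ~a = ~½ = ½
a -> a = ½ -> ½ = ½  [~½ | ½]
~a | (a -> a) = ½ | ½ = ½
(~a | (a -> a)) & a = ½ & ½ = ½
~((~a | (a -> a)) & a) = ~½ = ½
~((~a | (a -> a)) & a) & a = ½ & ½ = ½
In Weak Kleene logic: ~a = ~½ = ½
a -> a = ½ -> ½ = ½  [any arg is the third value ⇒ result is the third value]
~a | (a -> a) = ½ | ½ = ½
(~a | (a -> a)) & a = ½ & ½ = ½
~((~a | (a -> a)) & a) = ~½ = ½
~((~a | (a -> a)) & a) & a = ½ & ½ = ½

½; ½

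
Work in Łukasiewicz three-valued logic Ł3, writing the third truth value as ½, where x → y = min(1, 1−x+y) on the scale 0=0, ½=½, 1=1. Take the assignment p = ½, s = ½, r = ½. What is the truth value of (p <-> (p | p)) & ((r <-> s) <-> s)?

p | p = ½ | ½ = ½
p <-> (p | p) = ½ <-> ½ = 1
r <-> s = ½ <-> ½ = 1
(r <-> s) <-> s = 1 <-> ½ = ½
(p <-> (p | p)) & ((r <-> s) <-> s) = 1 & ½ = ½

½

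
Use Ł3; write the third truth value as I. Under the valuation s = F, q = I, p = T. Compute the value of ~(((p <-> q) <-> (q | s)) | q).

F

p <-> q = T <-> I = I  [1 − |1−½|]
q | s = I | F = I
(p <-> q) <-> (q | s) = I <-> I = T
((p <-> q) <-> (q | s)) | q = T | I = T
~(((p <-> q) <-> (q | s)) | q) = ~T = F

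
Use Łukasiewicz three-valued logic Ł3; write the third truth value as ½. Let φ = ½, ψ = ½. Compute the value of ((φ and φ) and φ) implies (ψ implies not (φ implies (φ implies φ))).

T

φ and φ = ½ and ½ = ½
(φ and φ) and φ = ½ and ½ = ½
φ implies φ = ½ implies ½ = T
φ implies (φ implies φ) = ½ implies T = T
not (φ implies (φ implies φ)) = not T = F
ψ implies not (φ implies (φ implies φ)) = ½ implies F = ½
((φ and φ) and φ) implies (ψ implies not (φ implies (φ implies φ))) = ½ implies ½ = T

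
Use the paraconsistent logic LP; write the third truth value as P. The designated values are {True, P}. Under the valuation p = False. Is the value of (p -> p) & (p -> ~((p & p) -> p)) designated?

Yes

p -> p = False -> False = True
p & p = False & False = False
(p & p) -> p = False -> False = True
~((p & p) -> p) = ~True = False
p -> ~((p & p) -> p) = False -> False = True
(p -> p) & (p -> ~((p & p) -> p)) = True & True = True
True ∈ {True, P}.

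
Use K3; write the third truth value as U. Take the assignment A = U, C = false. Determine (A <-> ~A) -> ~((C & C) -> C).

U

~A = ~U = U
A <-> ~A = U <-> U = U
C & C = false & false = false
(C & C) -> C = false -> false = true
~((C & C) -> C) = ~true = false
(A <-> ~A) -> ~((C & C) -> C) = U -> false = U  [~U | false]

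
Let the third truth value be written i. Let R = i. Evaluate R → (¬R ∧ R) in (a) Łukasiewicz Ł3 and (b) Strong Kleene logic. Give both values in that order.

In Łukasiewicz Ł3: ¬R = ¬i = i
¬R ∧ R = i ∧ i = i
R → (¬R ∧ R) = i → i = T  [min(1, 1−½+½)]
In Strong Kleene logic: ¬R = ¬i = i
¬R ∧ R = i ∧ i = i
R → (¬R ∧ R) = i → i = i  [¬i ∨ i]
They differ because Łukasiewicz Ł3 and Strong Kleene logic treat i differently under implication.

T; i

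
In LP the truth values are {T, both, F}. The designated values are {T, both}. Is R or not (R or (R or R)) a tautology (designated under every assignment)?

Every assignment of R over {T, both, F} gives a value in {T, both}.
In particular, with R=both: R or not (R or (R or R)) = both.

Yes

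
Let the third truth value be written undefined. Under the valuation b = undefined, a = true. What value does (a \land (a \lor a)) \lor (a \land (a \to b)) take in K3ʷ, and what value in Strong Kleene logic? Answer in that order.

In K3ʷ: a \lor a = true \lor true = true
a \land (a \lor a) = true \land true = true
a \to b = true \to undefined = undefined  [any arg is the third value ⇒ result is the third value]
a \land (a \to b) = true \land undefined = undefined
(a \land (a \lor a)) \lor (a \land (a \to b)) = true \lor undefined = undefined
In Strong Kleene logic: a \lor a = true \lor true = true
a \land (a \lor a) = true \land true = true
a \to b = true \to undefined = undefined  [\lnot true \lor undefined]
a \land (a \to b) = true \land undefined = undefined
(a \land (a \lor a)) \lor (a \land (a \to b)) = true \lor undefined = true
They differ because K3ʷ and Strong Kleene logic treat undefined differently under the binary connectives.

undefined; true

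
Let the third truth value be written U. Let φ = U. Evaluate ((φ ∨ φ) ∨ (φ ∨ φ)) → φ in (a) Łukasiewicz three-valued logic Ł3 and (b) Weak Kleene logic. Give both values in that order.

In Łukasiewicz three-valued logic Ł3: φ ∨ φ = U ∨ U = U
φ ∨ φ = U ∨ U = U
(φ ∨ φ) ∨ (φ ∨ φ) = U ∨ U = U
((φ ∨ φ) ∨ (φ ∨ φ)) → φ = U → U = true  [min(1, 1−½+½)]
In Weak Kleene logic: φ ∨ φ = U ∨ U = U
φ ∨ φ = U ∨ U = U
(φ ∨ φ) ∨ (φ ∨ φ) = U ∨ U = U
((φ ∨ φ) ∨ (φ ∨ φ)) → φ = U → U = U  [any arg is the third value ⇒ result is the third value]
They differ because Łukasiewicz three-valued logic Ł3 and Weak Kleene logic treat U differently under the binary connectives.

true; U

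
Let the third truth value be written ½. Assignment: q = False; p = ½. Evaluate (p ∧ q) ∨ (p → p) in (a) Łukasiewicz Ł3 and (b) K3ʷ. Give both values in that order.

True; ½

In Łukasiewicz Ł3: p ∧ q = ½ ∧ False = False
p → p = ½ → ½ = True  [min(1, 1−½+½)]
(p ∧ q) ∨ (p → p) = False ∨ True = True
In K3ʷ: p ∧ q = ½ ∧ False = ½
p → p = ½ → ½ = ½
(p ∧ q) ∨ (p → p) = ½ ∨ ½ = ½
They differ because Łukasiewicz Ł3 and K3ʷ treat ½ differently under the binary connectives.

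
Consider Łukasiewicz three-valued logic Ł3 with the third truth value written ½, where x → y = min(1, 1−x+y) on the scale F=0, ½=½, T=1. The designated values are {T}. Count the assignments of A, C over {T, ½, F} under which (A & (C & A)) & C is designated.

Designated under: (A=T, C=T).

1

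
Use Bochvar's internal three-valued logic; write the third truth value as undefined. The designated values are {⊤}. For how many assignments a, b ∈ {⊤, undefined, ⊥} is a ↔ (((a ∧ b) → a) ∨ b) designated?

2

Designated under: (a=⊤, b=⊤); (a=⊤, b=⊥).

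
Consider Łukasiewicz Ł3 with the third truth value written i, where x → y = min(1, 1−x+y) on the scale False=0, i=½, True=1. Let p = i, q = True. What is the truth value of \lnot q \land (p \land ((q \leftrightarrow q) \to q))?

False

\lnot q = \lnot True = False
q \leftrightarrow q = True \leftrightarrow True = True
(q \leftrightarrow q) \to q = True \to True = True
p \land ((q \leftrightarrow q) \to q) = i \land True = i
\lnot q \land (p \land ((q \leftrightarrow q) \to q)) = False \land i = False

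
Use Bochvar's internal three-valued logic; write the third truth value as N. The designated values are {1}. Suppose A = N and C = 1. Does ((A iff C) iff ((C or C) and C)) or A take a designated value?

No

A iff C = N iff 1 = N
C or C = 1 or 1 = 1
(C or C) and C = 1 and 1 = 1
(A iff C) iff ((C or C) and C) = N iff 1 = N
((A iff C) iff ((C or C) and C)) or A = N or N = N
N ∉ {1}.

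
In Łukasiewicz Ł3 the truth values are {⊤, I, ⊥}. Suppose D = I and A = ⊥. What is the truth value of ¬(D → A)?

I

D → A = I → ⊥ = I  [min(1, 1−½+0)]
¬(D → A) = ¬I = I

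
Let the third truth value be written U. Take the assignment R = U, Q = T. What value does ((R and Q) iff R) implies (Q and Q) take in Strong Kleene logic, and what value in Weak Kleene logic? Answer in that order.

T; U

In Strong Kleene logic: R and Q = U and T = U
(R and Q) iff R = U iff U = U
Q and Q = T and T = T
((R and Q) iff R) implies (Q and Q) = U implies T = T  [not U or T]
In Weak Kleene logic: R and Q = U and T = U
(R and Q) iff R = U iff U = U
Q and Q = T and T = T
((R and Q) iff R) implies (Q and Q) = U implies T = U  [any arg is the third value ⇒ result is the third value]
They differ because Strong Kleene logic and Weak Kleene logic treat U differently under the binary connectives.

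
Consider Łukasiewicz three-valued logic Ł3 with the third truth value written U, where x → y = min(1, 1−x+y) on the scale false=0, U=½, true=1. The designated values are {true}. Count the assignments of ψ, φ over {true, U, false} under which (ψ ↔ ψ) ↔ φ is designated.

3

Designated under: (ψ=true, φ=true); (ψ=U, φ=true); (ψ=false, φ=true).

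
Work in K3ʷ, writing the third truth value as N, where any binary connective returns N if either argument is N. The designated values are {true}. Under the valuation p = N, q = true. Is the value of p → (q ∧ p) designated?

No

q ∧ p = true ∧ N = N
p → (q ∧ p) = N → N = N  [any arg is the third value ⇒ result is the third value]
N ∉ {true}.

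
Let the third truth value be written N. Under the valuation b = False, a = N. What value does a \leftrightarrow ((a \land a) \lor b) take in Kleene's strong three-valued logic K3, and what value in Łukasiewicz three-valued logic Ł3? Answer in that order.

In Kleene's strong three-valued logic K3: a \land a = N \land N = N
(a \land a) \lor b = N \lor False = N
a \leftrightarrow ((a \land a) \lor b) = N \leftrightarrow N = N
In Łukasiewicz three-valued logic Ł3: a \land a = N \land N = N
(a \land a) \lor b = N \lor False = N
a \leftrightarrow ((a \land a) \lor b) = N \leftrightarrow N = True  [1 − |½−½|]
They differ because Kleene's strong three-valued logic K3 and Łukasiewicz three-valued logic Ł3 treat N differently under implication.

N; True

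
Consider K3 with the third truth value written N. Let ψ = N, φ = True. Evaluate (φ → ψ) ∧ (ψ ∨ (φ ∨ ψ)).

N

φ → ψ = True → N = N
φ ∨ ψ = True ∨ N = True
ψ ∨ (φ ∨ ψ) = N ∨ True = True
(φ → ψ) ∧ (ψ ∨ (φ ∨ ψ)) = N ∧ True = N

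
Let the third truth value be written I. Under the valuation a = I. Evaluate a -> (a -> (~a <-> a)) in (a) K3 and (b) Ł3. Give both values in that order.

I; True

In K3: ~a = ~I = I
~a <-> a = I <-> I = I
a -> (~a <-> a) = I -> I = I  [~I | I]
a -> (a -> (~a <-> a)) = I -> I = I
In Ł3: ~a = ~I = I
~a <-> a = I <-> I = True  [1 − |½−½|]
a -> (~a <-> a) = I -> True = True
a -> (a -> (~a <-> a)) = I -> True = True
They differ because K3 and Ł3 treat I differently under implication.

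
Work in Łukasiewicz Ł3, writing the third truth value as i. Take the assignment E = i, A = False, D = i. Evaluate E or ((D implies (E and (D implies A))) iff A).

D implies A = i implies False = i
E and (D implies A) = i and i = i
D implies (E and (D implies A)) = i implies i = True
(D implies (E and (D implies A))) iff A = True iff False = False
E or ((D implies (E and (D implies A))) iff A) = i or False = i

i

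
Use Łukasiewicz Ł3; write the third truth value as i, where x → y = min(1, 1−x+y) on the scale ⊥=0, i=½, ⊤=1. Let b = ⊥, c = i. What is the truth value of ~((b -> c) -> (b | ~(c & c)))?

i

b -> c = ⊥ -> i = ⊤  [min(1, 1−0+½)]
c & c = i & i = i
~(c & c) = ~i = i
b | ~(c & c) = ⊥ | i = i
(b -> c) -> (b | ~(c & c)) = ⊤ -> i = i
~((b -> c) -> (b | ~(c & c))) = ~i = i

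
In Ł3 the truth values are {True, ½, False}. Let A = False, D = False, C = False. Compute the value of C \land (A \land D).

False

A \land D = False \land False = False
C \land (A \land D) = False \land False = False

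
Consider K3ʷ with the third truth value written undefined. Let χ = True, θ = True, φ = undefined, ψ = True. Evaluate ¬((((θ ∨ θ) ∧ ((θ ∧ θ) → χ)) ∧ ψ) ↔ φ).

undefined

θ ∨ θ = True ∨ True = True
θ ∧ θ = True ∧ True = True
(θ ∧ θ) → χ = True → True = True
(θ ∨ θ) ∧ ((θ ∧ θ) → χ) = True ∧ True = True
((θ ∨ θ) ∧ ((θ ∧ θ) → χ)) ∧ ψ = True ∧ True = True
(((θ ∨ θ) ∧ ((θ ∧ θ) → χ)) ∧ ψ) ↔ φ = True ↔ undefined = undefined
¬((((θ ∨ θ) ∧ ((θ ∧ θ) → χ)) ∧ ψ) ↔ φ) = ¬undefined = undefined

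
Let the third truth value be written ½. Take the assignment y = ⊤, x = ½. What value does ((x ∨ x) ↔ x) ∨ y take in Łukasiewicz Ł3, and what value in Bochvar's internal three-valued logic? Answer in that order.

In Łukasiewicz Ł3: x ∨ x = ½ ∨ ½ = ½
(x ∨ x) ↔ x = ½ ↔ ½ = ⊤  [1 − |½−½|]
((x ∨ x) ↔ x) ∨ y = ⊤ ∨ ⊤ = ⊤
In Bochvar's internal three-valued logic: x ∨ x = ½ ∨ ½ = ½
(x ∨ x) ↔ x = ½ ↔ ½ = ½
((x ∨ x) ↔ x) ∨ y = ½ ∨ ⊤ = ½
They differ because Łukasiewicz Ł3 and Bochvar's internal three-valued logic treat ½ differently under the binary connectives.

⊤; ½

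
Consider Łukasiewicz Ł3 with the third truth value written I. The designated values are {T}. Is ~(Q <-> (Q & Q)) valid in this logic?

Countermodel: Q=T gives F, which is not designated.

No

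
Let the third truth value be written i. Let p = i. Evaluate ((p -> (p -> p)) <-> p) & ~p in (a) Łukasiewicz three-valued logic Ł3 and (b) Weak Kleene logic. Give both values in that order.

In Łukasiewicz three-valued logic Ł3: p -> p = i -> i = T
p -> (p -> p) = i -> T = T
(p -> (p -> p)) <-> p = T <-> i = i
~p = ~i = i
((p -> (p -> p)) <-> p) & ~p = i & i = i
In Weak Kleene logic: p -> p = i -> i = i  [any arg is the third value ⇒ result is the third value]
p -> (p -> p) = i -> i = i
(p -> (p -> p)) <-> p = i <-> i = i
~p = ~i = i
((p -> (p -> p)) <-> p) & ~p = i & i = i

i; i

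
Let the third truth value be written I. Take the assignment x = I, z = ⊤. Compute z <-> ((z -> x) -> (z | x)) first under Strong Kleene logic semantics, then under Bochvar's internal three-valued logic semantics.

⊤; I

In Strong Kleene logic: z -> x = ⊤ -> I = I  [~⊤ | I]
z | x = ⊤ | I = ⊤
(z -> x) -> (z | x) = I -> ⊤ = ⊤
z <-> ((z -> x) -> (z | x)) = ⊤ <-> ⊤ = ⊤
In Bochvar's internal three-valued logic: z -> x = ⊤ -> I = I  [any arg is the third value ⇒ result is the third value]
z | x = ⊤ | I = I
(z -> x) -> (z | x) = I -> I = I
z <-> ((z -> x) -> (z | x)) = ⊤ <-> I = I
They differ because Strong Kleene logic and Bochvar's internal three-valued logic treat I differently under the binary connectives.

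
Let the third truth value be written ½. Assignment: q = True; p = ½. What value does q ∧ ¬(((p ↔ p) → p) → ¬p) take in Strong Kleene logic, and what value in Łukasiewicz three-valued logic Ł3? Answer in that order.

In Strong Kleene logic: p ↔ p = ½ ↔ ½ = ½
(p ↔ p) → p = ½ → ½ = ½  [¬½ ∨ ½]
¬p = ¬½ = ½
((p ↔ p) → p) → ¬p = ½ → ½ = ½
¬(((p ↔ p) → p) → ¬p) = ¬½ = ½
q ∧ ¬(((p ↔ p) → p) → ¬p) = True ∧ ½ = ½
In Łukasiewicz three-valued logic Ł3: p ↔ p = ½ ↔ ½ = True  [1 − |½−½|]
(p ↔ p) → p = True → ½ = ½
¬p = ¬½ = ½
((p ↔ p) → p) → ¬p = ½ → ½ = True
¬(((p ↔ p) → p) → ¬p) = ¬True = False
q ∧ ¬(((p ↔ p) → p) → ¬p) = True ∧ False = False
They differ because Strong Kleene logic and Łukasiewicz three-valued logic Ł3 treat ½ differently under implication.

½; False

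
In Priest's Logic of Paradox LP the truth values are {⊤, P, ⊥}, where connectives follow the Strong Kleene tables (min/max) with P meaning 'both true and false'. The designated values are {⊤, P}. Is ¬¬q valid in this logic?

No

Countermodel: q=⊥ gives ⊥, which is not designated.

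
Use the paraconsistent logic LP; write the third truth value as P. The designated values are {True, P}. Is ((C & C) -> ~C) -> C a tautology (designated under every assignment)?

No

Countermodel: C=False gives False, which is not designated.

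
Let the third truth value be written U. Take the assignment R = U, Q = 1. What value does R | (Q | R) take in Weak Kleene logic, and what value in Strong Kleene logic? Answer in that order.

In Weak Kleene logic: Q | R = 1 | U = U
R | (Q | R) = U | U = U
In Strong Kleene logic: Q | R = 1 | U = 1
R | (Q | R) = U | 1 = 1
They differ because Weak Kleene logic and Strong Kleene logic treat U differently under the binary connectives.

U; 1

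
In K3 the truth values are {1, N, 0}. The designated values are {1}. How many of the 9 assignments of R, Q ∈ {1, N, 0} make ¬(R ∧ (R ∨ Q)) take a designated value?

3

Designated under: (R=0, Q=1); (R=0, Q=N); (R=0, Q=0).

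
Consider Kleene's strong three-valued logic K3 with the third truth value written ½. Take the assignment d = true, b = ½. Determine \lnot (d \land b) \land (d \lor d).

½

d \land b = true \land ½ = ½
\lnot (d \land b) = \lnot ½ = ½
d \lor d = true \lor true = true
\lnot (d \land b) \land (d \lor d) = ½ \land true = ½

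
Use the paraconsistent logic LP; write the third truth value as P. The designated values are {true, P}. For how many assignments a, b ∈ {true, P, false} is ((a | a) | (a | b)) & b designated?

Of the 9 assignments, 6 give a value in {true, P}.

6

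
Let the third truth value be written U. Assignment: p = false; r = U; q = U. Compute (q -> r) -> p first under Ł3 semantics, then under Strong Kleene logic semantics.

In Ł3: q -> r = U -> U = true  [min(1, 1−½+½)]
(q -> r) -> p = true -> false = false
In Strong Kleene logic: q -> r = U -> U = U  [~U | U]
(q -> r) -> p = U -> false = U
They differ because Ł3 and Strong Kleene logic treat U differently under implication.

false; U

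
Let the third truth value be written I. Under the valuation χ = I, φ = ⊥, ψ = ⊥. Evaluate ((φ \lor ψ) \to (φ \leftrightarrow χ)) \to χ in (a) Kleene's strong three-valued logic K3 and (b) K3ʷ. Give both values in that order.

In Kleene's strong three-valued logic K3: φ \lor ψ = ⊥ \lor ⊥ = ⊥
φ \leftrightarrow χ = ⊥ \leftrightarrow I = I
(φ \lor ψ) \to (φ \leftrightarrow χ) = ⊥ \to I = ⊤
((φ \lor ψ) \to (φ \leftrightarrow χ)) \to χ = ⊤ \to I = I
In K3ʷ: φ \lor ψ = ⊥ \lor ⊥ = ⊥
φ \leftrightarrow χ = ⊥ \leftrightarrow I = I
(φ \lor ψ) \to (φ \leftrightarrow χ) = ⊥ \to I = I  [any arg is the third value ⇒ result is the third value]
((φ \lor ψ) \to (φ \leftrightarrow χ)) \to χ = I \to I = I

I; I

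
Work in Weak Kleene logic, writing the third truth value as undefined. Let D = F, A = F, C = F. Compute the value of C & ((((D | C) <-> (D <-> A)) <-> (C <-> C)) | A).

F

D | C = F | F = F
D <-> A = F <-> F = T
(D | C) <-> (D <-> A) = F <-> T = F
C <-> C = F <-> F = T
((D | C) <-> (D <-> A)) <-> (C <-> C) = F <-> T = F
(((D | C) <-> (D <-> A)) <-> (C <-> C)) | A = F | F = F
C & ((((D | C) <-> (D <-> A)) <-> (C <-> C)) | A) = F & F = F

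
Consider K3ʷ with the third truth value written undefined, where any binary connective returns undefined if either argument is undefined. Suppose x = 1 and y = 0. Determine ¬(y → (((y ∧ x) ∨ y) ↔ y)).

0

y ∧ x = 0 ∧ 1 = 0
(y ∧ x) ∨ y = 0 ∨ 0 = 0
((y ∧ x) ∨ y) ↔ y = 0 ↔ 0 = 1
y → (((y ∧ x) ∨ y) ↔ y) = 0 → 1 = 1
¬(y → (((y ∧ x) ∨ y) ↔ y)) = ¬1 = 0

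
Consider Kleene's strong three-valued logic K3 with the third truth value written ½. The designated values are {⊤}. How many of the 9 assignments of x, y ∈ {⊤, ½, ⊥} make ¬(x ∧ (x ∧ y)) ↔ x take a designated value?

1

Designated under: (x=⊤, y=⊥).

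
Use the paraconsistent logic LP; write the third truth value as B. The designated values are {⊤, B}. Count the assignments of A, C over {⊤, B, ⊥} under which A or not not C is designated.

Of the 9 assignments, 8 give a value in {⊤, B}.

8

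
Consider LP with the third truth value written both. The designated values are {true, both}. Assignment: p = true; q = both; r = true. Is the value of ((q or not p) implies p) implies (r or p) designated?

Yes

not p = not true = false
q or not p = both or false = both
(q or not p) implies p = both implies true = true
r or p = true or true = true
((q or not p) implies p) implies (r or p) = true implies true = true
true ∈ {true, both}.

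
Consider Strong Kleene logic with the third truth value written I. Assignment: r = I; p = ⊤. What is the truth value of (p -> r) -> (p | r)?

⊤

p -> r = ⊤ -> I = I  [~⊤ | I]
p | r = ⊤ | I = ⊤
(p -> r) -> (p | r) = I -> ⊤ = ⊤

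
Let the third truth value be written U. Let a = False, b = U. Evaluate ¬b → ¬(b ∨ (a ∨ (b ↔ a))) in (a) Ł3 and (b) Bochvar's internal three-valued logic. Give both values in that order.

True; U

In Ł3: ¬b = ¬U = U
b ↔ a = U ↔ False = U  [1 − |½−0|]
a ∨ (b ↔ a) = False ∨ U = U
b ∨ (a ∨ (b ↔ a)) = U ∨ U = U
¬(b ∨ (a ∨ (b ↔ a))) = ¬U = U
¬b → ¬(b ∨ (a ∨ (b ↔ a))) = U → U = True
In Bochvar's internal three-valued logic: ¬b = ¬U = U
b ↔ a = U ↔ False = U
a ∨ (b ↔ a) = False ∨ U = U
b ∨ (a ∨ (b ↔ a)) = U ∨ U = U
¬(b ∨ (a ∨ (b ↔ a))) = ¬U = U
¬b → ¬(b ∨ (a ∨ (b ↔ a))) = U → U = U
They differ because Ł3 and Bochvar's internal three-valued logic treat U differently under the binary connectives.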